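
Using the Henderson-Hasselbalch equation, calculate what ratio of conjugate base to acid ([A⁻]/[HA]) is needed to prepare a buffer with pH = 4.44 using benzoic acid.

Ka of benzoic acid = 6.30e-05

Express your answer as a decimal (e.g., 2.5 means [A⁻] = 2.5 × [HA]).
[A⁻]/[HA] = 1.735

pKa = −log(6.30e-05) = 4.2007. pH = pKa + log([A⁻]/[HA]). 4.44 = 4.2007 + log(ratio). log(ratio) = 4.44 − 4.2007 = 0.2393. ratio = 10^(0.2393) = 1.735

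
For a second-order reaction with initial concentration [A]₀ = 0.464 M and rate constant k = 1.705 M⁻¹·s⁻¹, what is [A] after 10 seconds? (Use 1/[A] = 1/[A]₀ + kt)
0.0521 M

1/[A] = 1/[A]₀ + k·t = 1/0.464 + (1.705)·(10) = 2.1552 + 17.0500 = 19.2052
[A] = 1/19.2052 = 0.0521 M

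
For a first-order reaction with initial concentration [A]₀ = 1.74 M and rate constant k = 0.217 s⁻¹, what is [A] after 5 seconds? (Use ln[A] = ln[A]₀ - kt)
0.5879 M

ln[A] = ln[A]₀ - k·t = ln(1.74) - (0.217)·(5) = 0.5539 - 1.0850 = -0.5311
[A] = e^(-0.5311) = 0.5879 M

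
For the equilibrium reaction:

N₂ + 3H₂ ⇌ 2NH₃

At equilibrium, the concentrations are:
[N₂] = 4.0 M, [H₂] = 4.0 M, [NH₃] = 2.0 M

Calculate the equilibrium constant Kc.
K_c = 0.0156

Kc = ([NH₃]^2) / ([N₂] × [H₂]^3)
   = ((2.0)^2) / ((4.0)·(4.0)^3)
   = 4 / 256 = 0.0156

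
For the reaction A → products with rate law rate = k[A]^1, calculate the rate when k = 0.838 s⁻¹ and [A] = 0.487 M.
0.4081 M/s

rate = k·[A]^1 = 0.838·(0.487)^1 = 0.838·0.487 = 0.4081 M/s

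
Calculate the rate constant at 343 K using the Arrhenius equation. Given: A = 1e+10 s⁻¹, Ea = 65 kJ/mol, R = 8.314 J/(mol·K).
1.26e+00 s⁻¹

k = A·exp(-Ea/(R·T)) = 1e+10·exp(-65000/(8.314·343)) = 1e+10·exp(-22.7934) = 1e+10·1.2617e-10 = 1.26e+00 s⁻¹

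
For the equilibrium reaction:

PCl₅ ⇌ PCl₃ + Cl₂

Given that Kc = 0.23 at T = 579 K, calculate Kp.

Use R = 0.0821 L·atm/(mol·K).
K_p = 10.9333

Δn = (moles gaseous products) − (moles gaseous reactants) = 1
T = 579 K; RT = 0.0821 × 579 = 47.5359
Kp = Kc·(RT)^Δn = 0.23 × (47.5359)^1 = 0.23 × 47.5359 = 10.9333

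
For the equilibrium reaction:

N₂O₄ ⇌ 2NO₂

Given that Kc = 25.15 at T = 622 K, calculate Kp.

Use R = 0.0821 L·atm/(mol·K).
K_p = 1.28e+03

Δn = (moles gaseous products) − (moles gaseous reactants) = 1
T = 622 K; RT = 0.0821 × 622 = 51.0662
Kp = Kc·(RT)^Δn = 25.15 × (51.0662)^1 = 25.15 × 51.0662 = 1.28e+03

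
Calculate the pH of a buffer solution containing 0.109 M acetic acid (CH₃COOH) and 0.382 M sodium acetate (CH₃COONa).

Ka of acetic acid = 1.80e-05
pH = 5.29

pKa = -log(1.80e-05) = 4.74. pH = pKa + log([A⁻]/[HA]) = 4.74 + log(0.382/0.109)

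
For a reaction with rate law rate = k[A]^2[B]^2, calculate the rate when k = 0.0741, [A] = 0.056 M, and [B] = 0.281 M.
1.835e-05 M/s

rate = k·[A]^2·[B]^2 = 0.0741·(0.056)^2·(0.281)^2 = 0.0741·0.003136·0.078961 = 1.835e-05 M/s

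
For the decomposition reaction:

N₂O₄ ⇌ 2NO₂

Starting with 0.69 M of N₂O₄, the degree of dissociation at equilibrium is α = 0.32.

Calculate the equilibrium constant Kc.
K_c = 0.4156

x = α·[A]₀ = 0.32 × 0.69 = 0.2208 M dissociated.
At eq: [N₂O₄] = 0.69 − 0.2208 = 0.4692 M; [NO₂] = 2x = 0.4416 M.
Kc = [NO₂]²/[N₂O₄] = (0.4416)²/0.4692 = 0.4156.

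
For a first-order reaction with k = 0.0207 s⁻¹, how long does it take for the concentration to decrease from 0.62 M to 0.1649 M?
63.98 s

From ln[A] = ln[A]₀ - k·t: t = ln([A]₀/[A])/k = ln(0.62/0.1649)/0.0207 = ln(3.7599)/0.0207 = 1.3244/0.0207 = 63.98 s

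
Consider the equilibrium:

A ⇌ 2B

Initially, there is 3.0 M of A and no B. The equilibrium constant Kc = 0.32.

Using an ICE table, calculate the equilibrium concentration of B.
[B] = 0.903 M

ICE: [A] = 3.0 − x, [B] = 2x.
Kc = (2x)²/(3.0 − x) = 0.32 ⇒ 4x² + 0.32x − 0.96 = 0.
x = (−0.32 + √(0.32² + 4·4·0.96))/(2·4) = (−0.32 + √15.462)/8 = 0.45153.
[B] = 2x = 0.903 M.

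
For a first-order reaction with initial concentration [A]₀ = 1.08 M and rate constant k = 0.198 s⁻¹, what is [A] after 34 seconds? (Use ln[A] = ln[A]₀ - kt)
0.0013 M

ln[A] = ln[A]₀ - k·t = ln(1.08) - (0.198)·(34) = 0.0770 - 6.7320 = -6.6550
[A] = e^(-6.6550) = 0.0013 M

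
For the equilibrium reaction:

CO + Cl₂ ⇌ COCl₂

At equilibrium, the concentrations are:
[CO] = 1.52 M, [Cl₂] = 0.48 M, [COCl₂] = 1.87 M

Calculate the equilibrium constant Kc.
K_c = 2.5630

Kc = ([COCl₂]) / ([CO] × [Cl₂])
   = ((1.87)) / ((1.52)·(0.48))
   = 1.87 / 0.7296 = 2.5630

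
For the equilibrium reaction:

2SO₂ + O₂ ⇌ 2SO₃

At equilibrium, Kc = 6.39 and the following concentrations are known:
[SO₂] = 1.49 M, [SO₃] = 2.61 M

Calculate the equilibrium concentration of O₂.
[O₂] = 0.4802 M

Kc = ([SO₃]^2) / ([SO₂]^2 × [O₂]) = 6.39
[O₂]^1 = (product terms)/(Kc · other reactant terms) = 6.8121 / (6.39 · 2.2201) = 0.48018
[O₂] = 0.4802 M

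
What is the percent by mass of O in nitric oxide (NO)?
Mass of O in formula = 16.0 × 1 = 16 g/mol
Molar mass = 30.01 g/mol
% O = (16/30.01) × 100% = 53.32%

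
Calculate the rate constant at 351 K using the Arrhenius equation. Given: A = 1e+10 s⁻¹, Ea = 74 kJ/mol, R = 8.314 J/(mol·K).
9.71e-02 s⁻¹

k = A·exp(-Ea/(R·T)) = 1e+10·exp(-74000/(8.314·351)) = 1e+10·exp(-25.3580) = 1e+10·9.7089e-12 = 9.71e-02 s⁻¹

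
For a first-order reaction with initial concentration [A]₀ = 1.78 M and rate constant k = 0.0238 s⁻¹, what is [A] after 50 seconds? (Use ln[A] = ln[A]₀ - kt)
0.5415 M

ln[A] = ln[A]₀ - k·t = ln(1.78) - (0.0238)·(50) = 0.5766 - 1.1900 = -0.6134
[A] = e^(-0.6134) = 0.5415 M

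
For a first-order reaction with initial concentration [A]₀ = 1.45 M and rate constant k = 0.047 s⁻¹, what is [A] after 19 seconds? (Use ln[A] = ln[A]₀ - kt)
0.5937 M

ln[A] = ln[A]₀ - k·t = ln(1.45) - (0.047)·(19) = 0.3716 - 0.8930 = -0.5214
[A] = e^(-0.5214) = 0.5937 M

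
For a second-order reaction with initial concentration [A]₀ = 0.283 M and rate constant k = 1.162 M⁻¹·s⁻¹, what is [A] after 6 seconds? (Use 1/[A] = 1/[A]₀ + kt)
0.0952 M

1/[A] = 1/[A]₀ + k·t = 1/0.283 + (1.162)·(6) = 3.5336 + 6.9720 = 10.5056
[A] = 1/10.5056 = 0.0952 M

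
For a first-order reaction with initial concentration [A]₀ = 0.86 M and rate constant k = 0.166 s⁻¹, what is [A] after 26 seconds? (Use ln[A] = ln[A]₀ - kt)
0.0115 M

ln[A] = ln[A]₀ - k·t = ln(0.86) - (0.166)·(26) = -0.1508 - 4.3160 = -4.4668
[A] = e^(-4.4668) = 0.0115 M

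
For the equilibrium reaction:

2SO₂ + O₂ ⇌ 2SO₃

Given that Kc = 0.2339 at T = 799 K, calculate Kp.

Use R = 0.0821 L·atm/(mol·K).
K_p = 0.0036

Δn = (moles gaseous products) − (moles gaseous reactants) = -1
T = 799 K; RT = 0.0821 × 799 = 65.5979
Kp = Kc·(RT)^Δn = 0.2339 × (65.5979)^-1 = 0.2339 × 0.0152444 = 0.0036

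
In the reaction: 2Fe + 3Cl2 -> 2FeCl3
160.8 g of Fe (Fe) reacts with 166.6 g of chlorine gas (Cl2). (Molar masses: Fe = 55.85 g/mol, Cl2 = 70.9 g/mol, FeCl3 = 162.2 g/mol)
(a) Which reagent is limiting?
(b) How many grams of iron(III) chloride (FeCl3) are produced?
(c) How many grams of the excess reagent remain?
(a) Cl2, (b) 254.1 g, (c) 73.31 g

Moles of Fe = 160.8 g ÷ 55.85 g/mol = 2.87914 mol
Moles of Cl2 = 166.6 g ÷ 70.9 g/mol = 2.34979 mol
Moles ÷ coefficient: Fe: 2.87914/2 = 1.44, Cl2: 2.34979/3 = 0.7833
(a) Cl2 has the smaller value, so Cl2 is the limiting reagent.
(b) Moles of FeCl3 = 2.34979 mol Cl2 × (2/3) = 1.56653 mol; mass = 1.56653 mol × 162.2 g/mol = 254.1 g
(c) Fe consumed = 2.34979 × (2/3) = 1.56653 mol; remaining = 2.87914 − 1.56653 = 1.31261 mol; mass = 1.31261 mol × 55.85 g/mol = 73.31 g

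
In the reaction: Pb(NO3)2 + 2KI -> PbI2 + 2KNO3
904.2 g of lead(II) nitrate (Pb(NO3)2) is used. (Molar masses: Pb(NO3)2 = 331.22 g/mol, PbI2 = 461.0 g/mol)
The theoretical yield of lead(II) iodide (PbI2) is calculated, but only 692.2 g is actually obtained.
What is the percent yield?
Moles of Pb(NO3)2 = 904.2 g ÷ 331.22 g/mol = 2.72991 mol
Mole ratio: 1 mol PbI2 / 1 mol Pb(NO3)2
Moles of PbI2 = 2.72991 × (1/1) = 2.72991 mol
Theoretical yield = 2.72991 mol × 461.0 g/mol = 1258.5 g
Actual yield = 692.2 g
Percent yield = (692.2 / 1258.5) × 100% = 55.0%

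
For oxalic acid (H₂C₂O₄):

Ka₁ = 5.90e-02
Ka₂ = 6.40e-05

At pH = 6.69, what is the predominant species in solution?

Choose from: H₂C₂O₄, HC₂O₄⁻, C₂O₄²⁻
C₂O₄²⁻

pKa1 = 1.23, pKa2 = 4.19. Each pKa is the crossover between adjacent species; pH = 6.69 lies in the region where C₂O₄²⁻ predominates.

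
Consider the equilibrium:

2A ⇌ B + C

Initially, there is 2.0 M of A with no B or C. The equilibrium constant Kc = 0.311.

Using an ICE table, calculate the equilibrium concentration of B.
[B] = 0.527 M

ICE: [A] = 2.0 − 2x, [B] = [C] = x.
Kc = x²/(2.0 − 2x)² = 0.311 ⇒ √Kc = x/(2.0 − 2x).
x = √0.311·2.0/(1 + 2√0.311) = 0.55767·2.0/2.1153 = 0.52726.
[B] = x = 0.527 M.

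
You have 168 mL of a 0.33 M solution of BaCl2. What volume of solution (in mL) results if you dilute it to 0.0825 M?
Using M₁V₁ = M₂V₂:
0.33 × 168 = 0.0825 × V₂
V₂ = (0.33 × 168) / 0.0825 = 672 mL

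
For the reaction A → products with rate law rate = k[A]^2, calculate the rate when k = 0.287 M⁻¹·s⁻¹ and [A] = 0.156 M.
0.006984 M/s

rate = k·[A]^2 = 0.287·(0.156)^2 = 0.287·0.024336 = 0.006984 M/s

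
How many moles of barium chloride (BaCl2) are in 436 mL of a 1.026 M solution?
Moles = Molarity × Volume (L)
Moles = 1.026 M × 0.436 L = 0.4473 mol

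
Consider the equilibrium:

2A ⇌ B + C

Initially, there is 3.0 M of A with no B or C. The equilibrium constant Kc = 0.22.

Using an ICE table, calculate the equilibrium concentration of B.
[B] = 0.726 M

ICE: [A] = 3.0 − 2x, [B] = [C] = x.
Kc = x²/(3.0 − 2x)² = 0.22 ⇒ √Kc = x/(3.0 − 2x).
x = √0.22·3.0/(1 + 2√0.22) = 0.46904·3.0/1.9381 = 0.72604.
[B] = x = 0.726 M.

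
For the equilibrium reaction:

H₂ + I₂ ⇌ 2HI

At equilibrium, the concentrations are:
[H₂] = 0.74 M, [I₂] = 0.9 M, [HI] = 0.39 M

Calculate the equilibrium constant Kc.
K_c = 0.2284

Kc = ([HI]^2) / ([H₂] × [I₂])
   = ((0.39)^2) / ((0.74)·(0.9))
   = 0.1521 / 0.666 = 0.2284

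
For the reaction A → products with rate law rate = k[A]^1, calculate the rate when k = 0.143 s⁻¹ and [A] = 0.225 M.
0.03217 M/s

rate = k·[A]^1 = 0.143·(0.225)^1 = 0.143·0.225 = 0.03217 M/s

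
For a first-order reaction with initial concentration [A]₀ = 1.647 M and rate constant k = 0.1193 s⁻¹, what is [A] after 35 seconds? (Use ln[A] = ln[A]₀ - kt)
0.0253 M

ln[A] = ln[A]₀ - k·t = ln(1.647) - (0.1193)·(35) = 0.4990 - 4.1755 = -3.6765
[A] = e^(-3.6765) = 0.0253 M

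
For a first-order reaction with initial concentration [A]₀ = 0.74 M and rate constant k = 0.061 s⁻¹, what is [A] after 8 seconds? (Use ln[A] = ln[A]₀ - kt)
0.4543 M

ln[A] = ln[A]₀ - k·t = ln(0.74) - (0.061)·(8) = -0.3011 - 0.4880 = -0.7891
[A] = e^(-0.7891) = 0.4543 M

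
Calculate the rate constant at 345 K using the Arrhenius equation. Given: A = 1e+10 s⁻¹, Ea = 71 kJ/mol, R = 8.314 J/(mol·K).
1.78e-01 s⁻¹

k = A·exp(-Ea/(R·T)) = 1e+10·exp(-71000/(8.314·345)) = 1e+10·exp(-24.7531) = 1e+10·1.7778e-11 = 1.78e-01 s⁻¹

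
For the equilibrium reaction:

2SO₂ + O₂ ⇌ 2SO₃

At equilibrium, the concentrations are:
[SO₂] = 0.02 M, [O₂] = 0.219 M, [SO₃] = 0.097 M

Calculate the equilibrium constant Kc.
K_c = 1.07e+02

Kc = ([SO₃]^2) / ([SO₂]^2 × [O₂])
   = ((0.097)^2) / ((0.02)^2·(0.219))
   = 0.009409 / 8.76e-05 = 1.07e+02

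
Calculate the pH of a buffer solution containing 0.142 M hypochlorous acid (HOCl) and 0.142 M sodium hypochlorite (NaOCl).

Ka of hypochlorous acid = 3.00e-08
pH = 7.52

pKa = -log(3.00e-08) = 7.52. pH = pKa + log([A⁻]/[HA]) = 7.52 + log(0.142/0.142)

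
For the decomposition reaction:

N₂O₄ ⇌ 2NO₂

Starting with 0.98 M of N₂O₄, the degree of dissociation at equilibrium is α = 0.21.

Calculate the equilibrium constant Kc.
K_c = 0.2188

x = α·[A]₀ = 0.21 × 0.98 = 0.2058 M dissociated.
At eq: [N₂O₄] = 0.98 − 0.2058 = 0.7742 M; [NO₂] = 2x = 0.4116 M.
Kc = [NO₂]²/[N₂O₄] = (0.4116)²/0.7742 = 0.2188.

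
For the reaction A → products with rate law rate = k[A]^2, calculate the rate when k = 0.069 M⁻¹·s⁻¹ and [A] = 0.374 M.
0.009651 M/s

rate = k·[A]^2 = 0.069·(0.374)^2 = 0.069·0.139876 = 0.009651 M/s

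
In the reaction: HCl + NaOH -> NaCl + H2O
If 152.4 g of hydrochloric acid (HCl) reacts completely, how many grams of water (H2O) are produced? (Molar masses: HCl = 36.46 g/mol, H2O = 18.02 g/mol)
Moles of HCl = 152.4 g ÷ 36.46 g/mol = 4.17992 mol
Mole ratio: 1 mol H2O / 1 mol HCl
Moles of H2O = 4.17992 × (1/1) = 4.17992 mol
Mass of H2O = 4.17992 mol × 18.02 g/mol = 75.32 g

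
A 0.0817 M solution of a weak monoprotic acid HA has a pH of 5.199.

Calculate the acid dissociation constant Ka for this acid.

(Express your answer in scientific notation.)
K_a = 4.90e-10

[H⁺] = 10^(−pH) = 10^(−5.199) = 6.324e-06 M. For HA ⇌ H⁺ + A⁻, Ka = x²/(C − x) = (6.324e-06)²/(0.0817 − 6.324e-06) = 4.90e-10.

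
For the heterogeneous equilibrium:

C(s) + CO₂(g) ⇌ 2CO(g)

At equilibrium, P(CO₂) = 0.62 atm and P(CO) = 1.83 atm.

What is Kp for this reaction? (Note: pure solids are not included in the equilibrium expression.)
K_p = 5.401

Solid C is excluded.
Kp = P(CO)²/P(CO₂) = (1.83)²/0.62 = 3.349/0.62 = 5.401.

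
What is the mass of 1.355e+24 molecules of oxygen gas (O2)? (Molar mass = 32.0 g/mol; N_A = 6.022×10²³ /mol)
Moles = 1.355e+24 ÷ 6.022×10²³ = 2.25008 mol
Mass = 2.25008 mol × 32.0 g/mol = 72 g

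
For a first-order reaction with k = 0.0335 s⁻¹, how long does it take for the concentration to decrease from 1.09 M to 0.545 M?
20.69 s

From ln[A] = ln[A]₀ - k·t: t = ln([A]₀/[A])/k = ln(1.09/0.545)/0.0335 = ln(2.0000)/0.0335 = 0.6931/0.0335 = 20.69 s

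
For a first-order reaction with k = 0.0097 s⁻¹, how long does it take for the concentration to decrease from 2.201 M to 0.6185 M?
130.86 s

From ln[A] = ln[A]₀ - k·t: t = ln([A]₀/[A])/k = ln(2.201/0.6185)/0.0097 = ln(3.5586)/0.0097 = 1.2694/0.0097 = 130.86 s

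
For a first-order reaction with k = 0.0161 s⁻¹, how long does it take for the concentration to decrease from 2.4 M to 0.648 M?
81.33 s

From ln[A] = ln[A]₀ - k·t: t = ln([A]₀/[A])/k = ln(2.4/0.648)/0.0161 = ln(3.7037)/0.0161 = 1.3093/0.0161 = 81.33 s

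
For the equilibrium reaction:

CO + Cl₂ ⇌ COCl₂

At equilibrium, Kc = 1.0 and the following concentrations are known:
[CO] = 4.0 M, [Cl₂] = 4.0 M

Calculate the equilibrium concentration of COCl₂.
[COCl₂] = 16.0000 M

Kc = ([COCl₂]) / ([CO] × [Cl₂]) = 1.0
[COCl₂]^1 = Kc · (reactant terms)/(other product terms) = 1.0 · 16 / 1 = 16
[COCl₂] = 16.0000 M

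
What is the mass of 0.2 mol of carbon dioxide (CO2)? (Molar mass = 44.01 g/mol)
Mass = 0.2 mol × 44.01 g/mol = 8.802 g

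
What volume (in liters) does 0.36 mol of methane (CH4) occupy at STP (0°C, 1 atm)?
At STP, 1 mol of gas occupies 22.4 L
Volume = 0.36 mol × 22.4 L/mol = 8.06 L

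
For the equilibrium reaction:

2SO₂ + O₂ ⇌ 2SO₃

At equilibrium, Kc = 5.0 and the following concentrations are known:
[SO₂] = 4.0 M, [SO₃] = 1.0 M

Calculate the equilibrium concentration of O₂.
[O₂] = 0.0125 M

Kc = ([SO₃]^2) / ([SO₂]^2 × [O₂]) = 5.0
[O₂]^1 = (product terms)/(Kc · other reactant terms) = 1 / (5.0 · 16) = 0.0125
[O₂] = 0.0125 M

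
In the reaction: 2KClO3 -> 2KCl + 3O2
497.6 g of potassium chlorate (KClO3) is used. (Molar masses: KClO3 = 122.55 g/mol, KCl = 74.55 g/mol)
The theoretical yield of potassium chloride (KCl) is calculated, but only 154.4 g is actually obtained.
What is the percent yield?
Moles of KClO3 = 497.6 g ÷ 122.55 g/mol = 4.06038 mol
Mole ratio: 2 mol KCl / 2 mol KClO3
Moles of KCl = 4.06038 × (2/2) = 4.06038 mol
Theoretical yield = 4.06038 mol × 74.55 g/mol = 302.7 g
Actual yield = 154.4 g
Percent yield = (154.4 / 302.7) × 100% = 51.0%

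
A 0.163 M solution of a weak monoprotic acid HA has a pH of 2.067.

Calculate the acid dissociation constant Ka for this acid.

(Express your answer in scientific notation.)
K_a = 4.76e-04

[H⁺] = 10^(−pH) = 10^(−2.067) = 8.570e-03 M. For HA ⇌ H⁺ + A⁻, Ka = x²/(C − x) = (8.570e-03)²/(0.163 − 8.570e-03) = 4.76e-04.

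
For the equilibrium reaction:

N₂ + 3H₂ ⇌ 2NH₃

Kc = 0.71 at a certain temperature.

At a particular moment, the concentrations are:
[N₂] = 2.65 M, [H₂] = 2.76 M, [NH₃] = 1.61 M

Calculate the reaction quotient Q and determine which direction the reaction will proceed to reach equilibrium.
Q = 0.047, Q < K, reaction proceeds forward (toward products)

Q = ([NH₃]^2) / ([N₂] × [H₂]^3)
  = ((1.61)^2) / ((2.65)·(2.76)^3) = 2.5921/55.715 = 0.04652
Since Q = 0.04652 < Kc = 0.71, the reaction proceeds forward (toward products) to reach equilibrium.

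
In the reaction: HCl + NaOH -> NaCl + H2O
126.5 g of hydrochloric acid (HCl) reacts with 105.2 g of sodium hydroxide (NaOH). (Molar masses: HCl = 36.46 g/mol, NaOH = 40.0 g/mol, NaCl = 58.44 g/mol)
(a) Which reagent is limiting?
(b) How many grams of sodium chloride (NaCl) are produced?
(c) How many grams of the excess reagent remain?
(a) NaOH, (b) 153.7 g, (c) 30.61 g

Moles of HCl = 126.5 g ÷ 36.46 g/mol = 3.46956 mol
Moles of NaOH = 105.2 g ÷ 40.0 g/mol = 2.63 mol
Moles ÷ coefficient: HCl: 3.46956/1 = 3.47, NaOH: 2.63/1 = 2.63
(a) NaOH has the smaller value, so NaOH is the limiting reagent.
(b) Moles of NaCl = 2.63 mol NaOH × (1/1) = 2.63 mol; mass = 2.63 mol × 58.44 g/mol = 153.7 g
(c) HCl consumed = 2.63 × (1/1) = 2.63 mol; remaining = 3.46956 − 2.63 = 0.839556 mol; mass = 0.839556 mol × 36.46 g/mol = 30.61 g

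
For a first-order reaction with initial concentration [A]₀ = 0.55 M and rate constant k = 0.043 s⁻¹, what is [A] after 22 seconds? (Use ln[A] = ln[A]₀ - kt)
0.2136 M

ln[A] = ln[A]₀ - k·t = ln(0.55) - (0.043)·(22) = -0.5978 - 0.9460 = -1.5438
[A] = e^(-1.5438) = 0.2136 M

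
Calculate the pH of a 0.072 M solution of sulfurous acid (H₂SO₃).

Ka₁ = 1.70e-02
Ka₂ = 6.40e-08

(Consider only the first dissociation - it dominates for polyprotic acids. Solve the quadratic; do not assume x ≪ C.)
pH = 1.56

x² + Ka₁·x − Ka₁·C = 0 with Ka₁ = 1.70e-02, C = 0.072.
x = (−Ka₁ + √(Ka₁² + 4·Ka₁·C))/2 = 2.7503e-02 M, so pH = 1.56.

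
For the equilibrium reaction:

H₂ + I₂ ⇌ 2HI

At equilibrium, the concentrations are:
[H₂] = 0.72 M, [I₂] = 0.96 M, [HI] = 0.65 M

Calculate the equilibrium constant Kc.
K_c = 0.6113

Kc = ([HI]^2) / ([H₂] × [I₂])
   = ((0.65)^2) / ((0.72)·(0.96))
   = 0.4225 / 0.6912 = 0.6113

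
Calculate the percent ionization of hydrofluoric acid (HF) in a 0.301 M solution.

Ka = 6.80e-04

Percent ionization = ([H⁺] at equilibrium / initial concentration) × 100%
Percent ionization = 4.64%

Let x = [H⁺]. Ka = x²/(C - x) ⇒ x² + (6.80e-04)x - (6.80e-04)(0.301) = 0. x = 1.3971e-02. Percent = (1.3971e-02/0.301) × 100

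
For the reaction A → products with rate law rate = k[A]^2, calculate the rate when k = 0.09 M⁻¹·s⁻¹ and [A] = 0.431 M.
0.01672 M/s

rate = k·[A]^2 = 0.09·(0.431)^2 = 0.09·0.185761 = 0.01672 M/s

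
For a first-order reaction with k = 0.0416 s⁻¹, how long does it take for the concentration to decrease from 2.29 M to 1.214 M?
15.26 s

From ln[A] = ln[A]₀ - k·t: t = ln([A]₀/[A])/k = ln(2.29/1.214)/0.0416 = ln(1.8863)/0.0416 = 0.6346/0.0416 = 15.26 s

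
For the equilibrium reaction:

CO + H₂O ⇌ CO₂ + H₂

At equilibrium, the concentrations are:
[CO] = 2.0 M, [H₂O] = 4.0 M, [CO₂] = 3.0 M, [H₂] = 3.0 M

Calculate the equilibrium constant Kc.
K_c = 1.1250

Kc = ([CO₂] × [H₂]) / ([CO] × [H₂O])
   = ((3.0)·(3.0)) / ((2.0)·(4.0))
   = 9 / 8 = 1.1250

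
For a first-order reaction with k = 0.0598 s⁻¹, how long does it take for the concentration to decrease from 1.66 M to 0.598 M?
17.07 s

From ln[A] = ln[A]₀ - k·t: t = ln([A]₀/[A])/k = ln(1.66/0.598)/0.0598 = ln(2.7759)/0.0598 = 1.0210/0.0598 = 17.07 s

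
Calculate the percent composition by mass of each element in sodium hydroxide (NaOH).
Na: 57.48%, O: 40.00%, H: 2.52%

Molar mass of NaOH = 40.0 g/mol
% Na = (1 × 22.99) / 40.0 × 100% = 22.99 / 40.0 × 100% = 57.48%
% O = (1 × 16.0) / 40.0 × 100% = 16 / 40.0 × 100% = 40.00%
% H = (1 × 1.008) / 40.0 × 100% = 1.008 / 40.0 × 100% = 2.52%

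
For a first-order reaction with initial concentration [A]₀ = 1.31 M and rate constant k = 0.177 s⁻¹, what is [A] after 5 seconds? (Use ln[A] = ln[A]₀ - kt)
0.5407 M

ln[A] = ln[A]₀ - k·t = ln(1.31) - (0.177)·(5) = 0.2700 - 0.8850 = -0.6150
[A] = e^(-0.6150) = 0.5407 M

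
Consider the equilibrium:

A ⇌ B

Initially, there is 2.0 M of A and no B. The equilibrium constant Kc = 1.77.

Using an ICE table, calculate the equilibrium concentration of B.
[B] = 1.278 M

ICE: [A] = 2.0 − x, [B] = x.
Kc = x/(2.0 − x) = 1.77 ⇒ x = 1.77·2.0/(1 + 1.77) = 3.54/2.77 = 1.278.
[B] = x = 1.278 M.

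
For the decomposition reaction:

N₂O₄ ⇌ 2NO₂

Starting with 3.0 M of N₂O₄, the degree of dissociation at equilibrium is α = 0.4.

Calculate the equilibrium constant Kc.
K_c = 3.2000

x = α·[A]₀ = 0.4 × 3.0 = 1.2 M dissociated.
At eq: [N₂O₄] = 3.0 − 1.2 = 1.8 M; [NO₂] = 2x = 2.4 M.
Kc = [NO₂]²/[N₂O₄] = (2.4)²/1.8 = 3.2.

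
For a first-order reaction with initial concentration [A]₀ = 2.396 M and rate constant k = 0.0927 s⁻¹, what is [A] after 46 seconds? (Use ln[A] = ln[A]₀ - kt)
0.0337 M

ln[A] = ln[A]₀ - k·t = ln(2.396) - (0.0927)·(46) = 0.8738 - 4.2642 = -3.3904
[A] = e^(-3.3904) = 0.0337 M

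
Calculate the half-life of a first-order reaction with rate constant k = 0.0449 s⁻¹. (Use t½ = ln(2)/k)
15.44 s

t½ = ln(2)/k = 0.6931/0.0449 = 15.44 s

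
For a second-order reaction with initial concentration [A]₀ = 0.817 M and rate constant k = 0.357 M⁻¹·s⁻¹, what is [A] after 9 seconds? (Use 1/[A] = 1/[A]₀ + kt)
0.2254 M

1/[A] = 1/[A]₀ + k·t = 1/0.817 + (0.357)·(9) = 1.2240 + 3.2130 = 4.4370
[A] = 1/4.4370 = 0.2254 M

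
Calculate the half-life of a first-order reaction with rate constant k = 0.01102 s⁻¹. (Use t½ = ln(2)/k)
62.90 s

t½ = ln(2)/k = 0.6931/0.01102 = 62.90 s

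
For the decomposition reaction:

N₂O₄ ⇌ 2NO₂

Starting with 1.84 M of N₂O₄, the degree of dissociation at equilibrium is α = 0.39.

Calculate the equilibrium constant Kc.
K_c = 1.8352

x = α·[A]₀ = 0.39 × 1.84 = 0.7176 M dissociated.
At eq: [N₂O₄] = 1.84 − 0.7176 = 1.122 M; [NO₂] = 2x = 1.435 M.
Kc = [NO₂]²/[N₂O₄] = (1.435)²/1.122 = 1.835.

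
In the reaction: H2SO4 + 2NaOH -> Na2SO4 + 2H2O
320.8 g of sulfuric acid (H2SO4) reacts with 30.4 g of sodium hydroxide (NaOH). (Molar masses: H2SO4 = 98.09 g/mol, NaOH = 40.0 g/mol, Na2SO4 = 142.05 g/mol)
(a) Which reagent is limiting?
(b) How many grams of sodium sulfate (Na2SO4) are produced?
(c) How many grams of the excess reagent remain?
(a) NaOH, (b) 53.98 g, (c) 283.5 g

Moles of H2SO4 = 320.8 g ÷ 98.09 g/mol = 3.27047 mol
Moles of NaOH = 30.4 g ÷ 40.0 g/mol = 0.76 mol
Moles ÷ coefficient: H2SO4: 3.27047/1 = 3.27, NaOH: 0.76/2 = 0.38
(a) NaOH has the smaller value, so NaOH is the limiting reagent.
(b) Moles of Na2SO4 = 0.76 mol NaOH × (1/2) = 0.38 mol; mass = 0.38 mol × 142.05 g/mol = 53.98 g
(c) H2SO4 consumed = 0.76 × (1/2) = 0.38 mol; remaining = 3.27047 − 0.38 = 2.89047 mol; mass = 2.89047 mol × 98.09 g/mol = 283.5 g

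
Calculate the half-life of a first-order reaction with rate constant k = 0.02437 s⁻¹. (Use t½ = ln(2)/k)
28.44 s

t½ = ln(2)/k = 0.6931/0.02437 = 28.44 s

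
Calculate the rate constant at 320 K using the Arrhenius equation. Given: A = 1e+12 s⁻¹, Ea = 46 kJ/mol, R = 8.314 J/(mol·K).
3.10e+04 s⁻¹

k = A·exp(-Ea/(R·T)) = 1e+12·exp(-46000/(8.314·320)) = 1e+12·exp(-17.2901) = 1e+12·3.0974e-08 = 3.10e+04 s⁻¹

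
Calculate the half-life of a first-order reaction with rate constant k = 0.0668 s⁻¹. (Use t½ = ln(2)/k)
10.38 s

t½ = ln(2)/k = 0.6931/0.0668 = 10.38 s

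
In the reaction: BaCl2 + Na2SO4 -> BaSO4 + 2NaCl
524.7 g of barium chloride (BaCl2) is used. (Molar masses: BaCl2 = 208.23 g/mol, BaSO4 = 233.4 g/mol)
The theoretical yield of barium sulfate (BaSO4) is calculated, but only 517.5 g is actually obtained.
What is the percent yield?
Moles of BaCl2 = 524.7 g ÷ 208.23 g/mol = 2.51981 mol
Mole ratio: 1 mol BaSO4 / 1 mol BaCl2
Moles of BaSO4 = 2.51981 × (1/1) = 2.51981 mol
Theoretical yield = 2.51981 mol × 233.4 g/mol = 588.12 g
Actual yield = 517.5 g
Percent yield = (517.5 / 588.12) × 100% = 88.0%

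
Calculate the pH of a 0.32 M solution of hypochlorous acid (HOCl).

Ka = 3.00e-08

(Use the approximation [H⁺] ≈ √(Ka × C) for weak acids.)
pH = 4.01

[H⁺] = √(Ka × C) = √(3.00e-08 × 0.32) = 9.7980e-05. pH = -log(9.7980e-05)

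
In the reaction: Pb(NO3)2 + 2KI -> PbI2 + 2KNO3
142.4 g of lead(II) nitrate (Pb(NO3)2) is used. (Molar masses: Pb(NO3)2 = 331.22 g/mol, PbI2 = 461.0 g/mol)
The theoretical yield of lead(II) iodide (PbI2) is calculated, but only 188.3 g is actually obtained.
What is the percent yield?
Moles of Pb(NO3)2 = 142.4 g ÷ 331.22 g/mol = 0.429926 mol
Mole ratio: 1 mol PbI2 / 1 mol Pb(NO3)2
Moles of PbI2 = 0.429926 × (1/1) = 0.429926 mol
Theoretical yield = 0.429926 mol × 461.0 g/mol = 198.2 g
Actual yield = 188.3 g
Percent yield = (188.3 / 198.2) × 100% = 95.0%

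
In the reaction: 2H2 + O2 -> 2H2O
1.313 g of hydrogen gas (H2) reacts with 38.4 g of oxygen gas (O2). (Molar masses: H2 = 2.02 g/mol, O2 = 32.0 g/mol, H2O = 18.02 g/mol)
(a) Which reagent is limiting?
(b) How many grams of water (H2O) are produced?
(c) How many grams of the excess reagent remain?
(a) H2, (b) 11.71 g, (c) 28 g

Moles of H2 = 1.313 g ÷ 2.02 g/mol = 0.65 mol
Moles of O2 = 38.4 g ÷ 32.0 g/mol = 1.2 mol
Moles ÷ coefficient: H2: 0.65/2 = 0.325, O2: 1.2/1 = 1.2
(a) H2 has the smaller value, so H2 is the limiting reagent.
(b) Moles of H2O = 0.65 mol H2 × (2/2) = 0.65 mol; mass = 0.65 mol × 18.02 g/mol = 11.71 g
(c) O2 consumed = 0.65 × (1/2) = 0.325 mol; remaining = 1.2 − 0.325 = 0.875 mol; mass = 0.875 mol × 32.0 g/mol = 28 g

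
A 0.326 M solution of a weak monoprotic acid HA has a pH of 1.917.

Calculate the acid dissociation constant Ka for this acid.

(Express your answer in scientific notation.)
K_a = 4.67e-04

[H⁺] = 10^(−pH) = 10^(−1.917) = 1.211e-02 M. For HA ⇌ H⁺ + A⁻, Ka = x²/(C − x) = (1.211e-02)²/(0.326 − 1.211e-02) = 4.67e-04.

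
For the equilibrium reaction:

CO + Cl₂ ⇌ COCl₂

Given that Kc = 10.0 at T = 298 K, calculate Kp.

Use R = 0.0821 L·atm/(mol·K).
K_p = 0.4087

Δn = (moles gaseous products) − (moles gaseous reactants) = -1
T = 298 K; RT = 0.0821 × 298 = 24.4658
Kp = Kc·(RT)^Δn = 10.0 × (24.4658)^-1 = 10.0 × 0.0408734 = 0.4087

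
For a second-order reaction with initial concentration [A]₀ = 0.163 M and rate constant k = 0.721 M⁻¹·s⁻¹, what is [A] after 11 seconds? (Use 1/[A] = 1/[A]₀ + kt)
0.0711 M

1/[A] = 1/[A]₀ + k·t = 1/0.163 + (0.721)·(11) = 6.1350 + 7.9310 = 14.0660
[A] = 1/14.0660 = 0.0711 M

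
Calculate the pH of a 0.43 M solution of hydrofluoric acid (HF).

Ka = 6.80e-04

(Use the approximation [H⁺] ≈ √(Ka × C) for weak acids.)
pH = 1.77

[H⁺] = √(Ka × C) = √(6.80e-04 × 0.43) = 1.7100e-02. pH = -log(1.7100e-02)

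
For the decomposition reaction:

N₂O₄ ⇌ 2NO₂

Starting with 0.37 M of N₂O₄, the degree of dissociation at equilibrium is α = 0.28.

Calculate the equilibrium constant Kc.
K_c = 0.1612

x = α·[A]₀ = 0.28 × 0.37 = 0.1036 M dissociated.
At eq: [N₂O₄] = 0.37 − 0.1036 = 0.2664 M; [NO₂] = 2x = 0.2072 M.
Kc = [NO₂]²/[N₂O₄] = (0.2072)²/0.2664 = 0.1612.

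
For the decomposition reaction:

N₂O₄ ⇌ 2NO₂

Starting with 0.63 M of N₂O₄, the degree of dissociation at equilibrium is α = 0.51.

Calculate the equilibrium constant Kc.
K_c = 1.3377

x = α·[A]₀ = 0.51 × 0.63 = 0.3213 M dissociated.
At eq: [N₂O₄] = 0.63 − 0.3213 = 0.3087 M; [NO₂] = 2x = 0.6426 M.
Kc = [NO₂]²/[N₂O₄] = (0.6426)²/0.3087 = 1.338.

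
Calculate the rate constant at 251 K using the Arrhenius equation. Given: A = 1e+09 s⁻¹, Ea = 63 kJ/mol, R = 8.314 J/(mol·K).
7.74e-05 s⁻¹

k = A·exp(-Ea/(R·T)) = 1e+09·exp(-63000/(8.314·251)) = 1e+09·exp(-30.1896) = 1e+09·7.7418e-14 = 7.74e-05 s⁻¹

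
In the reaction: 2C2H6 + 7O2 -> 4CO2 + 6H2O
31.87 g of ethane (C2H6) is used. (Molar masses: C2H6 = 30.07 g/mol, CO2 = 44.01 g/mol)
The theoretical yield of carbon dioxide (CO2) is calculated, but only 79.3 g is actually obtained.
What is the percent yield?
Moles of C2H6 = 31.87 g ÷ 30.07 g/mol = 1.05986 mol
Mole ratio: 4 mol CO2 / 2 mol C2H6
Moles of CO2 = 1.05986 × (4/2) = 2.11972 mol
Theoretical yield = 2.11972 mol × 44.01 g/mol = 93.289 g
Actual yield = 79.3 g
Percent yield = (79.3 / 93.289) × 100% = 85.0%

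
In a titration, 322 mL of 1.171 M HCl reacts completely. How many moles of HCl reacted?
Moles = Molarity × Volume (L)
Moles = 1.171 M × 0.322 L = 0.3771 mol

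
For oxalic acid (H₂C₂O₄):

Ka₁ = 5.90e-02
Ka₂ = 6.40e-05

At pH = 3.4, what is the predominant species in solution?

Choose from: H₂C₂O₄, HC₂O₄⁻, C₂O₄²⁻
HC₂O₄⁻

pKa1 = 1.23, pKa2 = 4.19. Each pKa is the crossover between adjacent species; pH = 3.4 lies in the region where HC₂O₄⁻ predominates.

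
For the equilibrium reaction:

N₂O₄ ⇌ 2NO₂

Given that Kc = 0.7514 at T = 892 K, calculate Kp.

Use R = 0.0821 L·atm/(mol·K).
K_p = 55.0274

Δn = (moles gaseous products) − (moles gaseous reactants) = 1
T = 892 K; RT = 0.0821 × 892 = 73.2332
Kp = Kc·(RT)^Δn = 0.7514 × (73.2332)^1 = 0.7514 × 73.2332 = 55.0274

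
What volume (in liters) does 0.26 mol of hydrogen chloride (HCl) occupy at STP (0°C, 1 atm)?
At STP, 1 mol of gas occupies 22.4 L
Volume = 0.26 mol × 22.4 L/mol = 5.82 L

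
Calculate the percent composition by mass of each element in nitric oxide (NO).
N: 46.68%, O: 53.32%

Molar mass of NO = 30.01 g/mol
% N = (1 × 14.01) / 30.01 × 100% = 14.01 / 30.01 × 100% = 46.68%
% O = (1 × 16.0) / 30.01 × 100% = 16 / 30.01 × 100% = 53.32%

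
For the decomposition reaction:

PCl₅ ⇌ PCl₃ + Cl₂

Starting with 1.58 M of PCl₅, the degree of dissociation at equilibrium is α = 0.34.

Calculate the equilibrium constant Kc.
K_c = 0.2767

x = α·[A]₀ = 0.34 × 1.58 = 0.5372 M dissociated.
At eq: [PCl₅] = 1.58 − 0.5372 = 1.043 M; [PCl₃] = [Cl₂] = x = 0.5372 M.
Kc = [PCl₃][Cl₂]/[PCl₅] = (0.5372)²/1.043 = 0.2767.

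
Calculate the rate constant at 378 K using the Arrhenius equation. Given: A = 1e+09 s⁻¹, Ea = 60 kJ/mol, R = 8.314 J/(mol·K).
5.11e+00 s⁻¹

k = A·exp(-Ea/(R·T)) = 1e+09·exp(-60000/(8.314·378)) = 1e+09·exp(-19.0919) = 1e+09·5.1108e-09 = 5.11e+00 s⁻¹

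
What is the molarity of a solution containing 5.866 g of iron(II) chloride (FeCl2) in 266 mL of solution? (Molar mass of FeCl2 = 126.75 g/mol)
Moles of FeCl2 = 5.866 g ÷ 126.75 g/mol = 0.0462801 mol
Volume = 266 mL = 0.266 L
Molarity = 0.0462801 mol ÷ 0.266 L = 0.174 M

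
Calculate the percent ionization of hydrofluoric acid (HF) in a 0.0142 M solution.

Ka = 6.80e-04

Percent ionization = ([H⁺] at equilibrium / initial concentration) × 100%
Percent ionization = 19.6%

Let x = [H⁺]. Ka = x²/(C - x) ⇒ x² + (6.80e-04)x - (6.80e-04)(0.0142) = 0. x = 2.7860e-03. Percent = (2.7860e-03/0.0142) × 100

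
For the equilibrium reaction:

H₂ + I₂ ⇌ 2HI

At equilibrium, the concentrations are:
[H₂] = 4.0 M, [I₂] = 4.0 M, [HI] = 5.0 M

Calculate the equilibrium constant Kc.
K_c = 1.5625

Kc = ([HI]^2) / ([H₂] × [I₂])
   = ((5.0)^2) / ((4.0)·(4.0))
   = 25 / 16 = 1.5625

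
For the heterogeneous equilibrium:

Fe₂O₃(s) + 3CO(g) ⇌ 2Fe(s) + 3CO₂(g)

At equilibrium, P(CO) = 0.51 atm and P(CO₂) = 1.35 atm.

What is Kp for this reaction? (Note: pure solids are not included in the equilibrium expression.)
K_p = 18.548

Solids (Fe₂O₃, Fe) are excluded.
Kp = P(CO₂)³/P(CO)³ = (1.35)³/(0.51)³ = 2.46/0.1327 = 18.548.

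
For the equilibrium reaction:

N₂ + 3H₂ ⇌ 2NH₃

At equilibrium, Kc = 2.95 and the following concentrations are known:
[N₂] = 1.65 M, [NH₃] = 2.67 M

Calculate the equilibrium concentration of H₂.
[H₂] = 1.1356 M

Kc = ([NH₃]^2) / ([N₂] × [H₂]^3) = 2.95
[H₂]^3 = (product terms)/(Kc · other reactant terms) = 7.1289 / (2.95 · 1.65) = 1.4646
[H₂] = (1.4646)^(1/3) = 1.1356 M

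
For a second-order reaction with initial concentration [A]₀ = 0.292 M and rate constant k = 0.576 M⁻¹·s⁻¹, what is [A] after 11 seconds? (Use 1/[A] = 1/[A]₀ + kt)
0.1025 M

1/[A] = 1/[A]₀ + k·t = 1/0.292 + (0.576)·(11) = 3.4247 + 6.3360 = 9.7607
[A] = 1/9.7607 = 0.1025 M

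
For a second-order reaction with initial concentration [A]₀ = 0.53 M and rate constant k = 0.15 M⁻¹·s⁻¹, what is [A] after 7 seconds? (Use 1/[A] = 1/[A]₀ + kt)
0.3405 M

1/[A] = 1/[A]₀ + k·t = 1/0.53 + (0.15)·(7) = 1.8868 + 1.0500 = 2.9368
[A] = 1/2.9368 = 0.3405 M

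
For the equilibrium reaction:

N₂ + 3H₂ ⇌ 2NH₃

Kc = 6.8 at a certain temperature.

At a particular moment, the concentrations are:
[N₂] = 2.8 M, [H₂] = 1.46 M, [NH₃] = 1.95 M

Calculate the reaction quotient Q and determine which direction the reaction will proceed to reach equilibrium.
Q = 0.436, Q < K, reaction proceeds forward (toward products)

Q = ([NH₃]^2) / ([N₂] × [H₂]^3)
  = ((1.95)^2) / ((2.8)·(1.46)^3) = 3.8025/8.714 = 0.4364
Since Q = 0.4364 < Kc = 6.8, the reaction proceeds forward (toward products) to reach equilibrium.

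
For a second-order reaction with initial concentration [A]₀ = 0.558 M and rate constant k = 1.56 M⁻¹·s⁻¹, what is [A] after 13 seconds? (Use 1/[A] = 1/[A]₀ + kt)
0.0453 M

1/[A] = 1/[A]₀ + k·t = 1/0.558 + (1.56)·(13) = 1.7921 + 20.2800 = 22.0721
[A] = 1/22.0721 = 0.0453 M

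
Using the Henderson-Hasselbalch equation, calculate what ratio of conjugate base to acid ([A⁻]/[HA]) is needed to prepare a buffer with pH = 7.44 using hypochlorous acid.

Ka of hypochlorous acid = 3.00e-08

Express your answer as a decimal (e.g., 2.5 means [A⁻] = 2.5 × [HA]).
[A⁻]/[HA] = 0.826

pKa = −log(3.00e-08) = 7.5229. pH = pKa + log([A⁻]/[HA]). 7.44 = 7.5229 + log(ratio). log(ratio) = 7.44 − 7.5229 = -0.0829. ratio = 10^(-0.0829) = 0.826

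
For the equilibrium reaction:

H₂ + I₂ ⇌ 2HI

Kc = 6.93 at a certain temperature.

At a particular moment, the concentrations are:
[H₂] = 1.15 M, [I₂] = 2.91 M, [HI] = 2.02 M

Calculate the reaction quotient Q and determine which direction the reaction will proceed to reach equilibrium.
Q = 1.219, Q < K, reaction proceeds forward (toward products)

Q = ([HI]^2) / ([H₂] × [I₂])
  = ((2.02)^2) / ((1.15)·(2.91)) = 4.0804/3.3465 = 1.219
Since Q = 1.219 < Kc = 6.93, the reaction proceeds forward (toward products) to reach equilibrium.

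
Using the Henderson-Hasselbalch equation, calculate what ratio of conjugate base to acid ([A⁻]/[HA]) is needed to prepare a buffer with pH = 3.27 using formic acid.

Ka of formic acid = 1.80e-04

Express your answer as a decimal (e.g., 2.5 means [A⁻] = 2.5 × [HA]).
[A⁻]/[HA] = 0.335

pKa = −log(1.80e-04) = 3.7447. pH = pKa + log([A⁻]/[HA]). 3.27 = 3.7447 + log(ratio). log(ratio) = 3.27 − 3.7447 = -0.4747. ratio = 10^(-0.4747) = 0.335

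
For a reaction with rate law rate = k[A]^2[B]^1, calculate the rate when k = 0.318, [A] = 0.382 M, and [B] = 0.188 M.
0.008724 M/s

rate = k·[A]^2·[B]^1 = 0.318·(0.382)^2·(0.188)^1 = 0.318·0.145924·0.188 = 0.008724 M/s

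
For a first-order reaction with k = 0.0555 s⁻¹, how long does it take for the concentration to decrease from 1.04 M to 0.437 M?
15.62 s

From ln[A] = ln[A]₀ - k·t: t = ln([A]₀/[A])/k = ln(1.04/0.437)/0.0555 = ln(2.3799)/0.0555 = 0.8670/0.0555 = 15.62 s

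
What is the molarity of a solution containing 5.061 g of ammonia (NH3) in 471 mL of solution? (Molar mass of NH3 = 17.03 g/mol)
Moles of NH3 = 5.061 g ÷ 17.03 g/mol = 0.297181 mol
Volume = 471 mL = 0.471 L
Molarity = 0.297181 mol ÷ 0.471 L = 0.631 M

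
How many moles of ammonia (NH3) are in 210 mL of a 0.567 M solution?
Moles = Molarity × Volume (L)
Moles = 0.567 M × 0.21 L = 0.1191 mol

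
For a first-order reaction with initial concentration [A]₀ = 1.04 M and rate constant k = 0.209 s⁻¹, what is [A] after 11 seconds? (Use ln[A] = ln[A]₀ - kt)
0.1044 M

ln[A] = ln[A]₀ - k·t = ln(1.04) - (0.209)·(11) = 0.0392 - 2.2990 = -2.2598
[A] = e^(-2.2598) = 0.1044 M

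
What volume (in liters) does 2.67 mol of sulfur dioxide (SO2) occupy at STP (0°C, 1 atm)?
At STP, 1 mol of gas occupies 22.4 L
Volume = 2.67 mol × 22.4 L/mol = 59.81 L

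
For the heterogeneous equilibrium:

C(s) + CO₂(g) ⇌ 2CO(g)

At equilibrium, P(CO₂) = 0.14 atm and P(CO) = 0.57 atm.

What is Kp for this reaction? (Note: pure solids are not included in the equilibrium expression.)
K_p = 2.321

Solid C is excluded.
Kp = P(CO)²/P(CO₂) = (0.57)²/0.14 = 0.3249/0.14 = 2.321.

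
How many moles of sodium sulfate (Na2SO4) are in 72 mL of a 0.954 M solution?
Moles = Molarity × Volume (L)
Moles = 0.954 M × 0.072 L = 0.06869 mol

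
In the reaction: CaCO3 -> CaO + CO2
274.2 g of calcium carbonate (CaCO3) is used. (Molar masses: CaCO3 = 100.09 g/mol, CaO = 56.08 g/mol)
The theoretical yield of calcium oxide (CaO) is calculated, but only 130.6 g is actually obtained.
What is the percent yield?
Moles of CaCO3 = 274.2 g ÷ 100.09 g/mol = 2.73953 mol
Mole ratio: 1 mol CaO / 1 mol CaCO3
Moles of CaO = 2.73953 × (1/1) = 2.73953 mol
Theoretical yield = 2.73953 mol × 56.08 g/mol = 153.63 g
Actual yield = 130.6 g
Percent yield = (130.6 / 153.63) × 100% = 85.0%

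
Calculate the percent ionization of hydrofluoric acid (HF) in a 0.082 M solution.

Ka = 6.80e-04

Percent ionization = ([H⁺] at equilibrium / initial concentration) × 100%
Percent ionization = 8.7%

Let x = [H⁺]. Ka = x²/(C - x) ⇒ x² + (6.80e-04)x - (6.80e-04)(0.082) = 0. x = 7.1350e-03. Percent = (7.1350e-03/0.082) × 100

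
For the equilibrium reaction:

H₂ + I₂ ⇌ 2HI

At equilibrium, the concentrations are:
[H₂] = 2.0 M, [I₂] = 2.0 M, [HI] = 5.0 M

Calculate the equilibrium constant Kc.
K_c = 6.2500

Kc = ([HI]^2) / ([H₂] × [I₂])
   = ((5.0)^2) / ((2.0)·(2.0))
   = 25 / 4 = 6.2500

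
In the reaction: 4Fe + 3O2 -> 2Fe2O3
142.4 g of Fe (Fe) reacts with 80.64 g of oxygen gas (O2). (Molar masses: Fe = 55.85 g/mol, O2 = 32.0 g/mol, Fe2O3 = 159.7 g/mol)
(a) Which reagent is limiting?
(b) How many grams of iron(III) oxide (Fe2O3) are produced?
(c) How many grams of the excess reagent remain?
(a) Fe, (b) 203.6 g, (c) 19.45 g

Moles of Fe = 142.4 g ÷ 55.85 g/mol = 2.54969 mol
Moles of O2 = 80.64 g ÷ 32.0 g/mol = 2.52 mol
Moles ÷ coefficient: Fe: 2.54969/4 = 0.6374, O2: 2.52/3 = 0.84
(a) Fe has the smaller value, so Fe is the limiting reagent.
(b) Moles of Fe2O3 = 2.54969 mol Fe × (2/4) = 1.27484 mol; mass = 1.27484 mol × 159.7 g/mol = 203.6 g
(c) O2 consumed = 2.54969 × (3/4) = 1.91226 mol; remaining = 2.52 − 1.91226 = 0.607735 mol; mass = 0.607735 mol × 32.0 g/mol = 19.45 g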